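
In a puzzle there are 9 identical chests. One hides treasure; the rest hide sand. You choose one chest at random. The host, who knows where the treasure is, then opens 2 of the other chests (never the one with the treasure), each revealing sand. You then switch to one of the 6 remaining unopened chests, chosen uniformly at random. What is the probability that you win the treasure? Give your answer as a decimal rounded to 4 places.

Your original chest holds the treasure with probability 1/9, so the other 8 collectively hold it with probability 8/9.
The host can always find 2 empty chests to open, so the reveals don't change that 8/9; it is now spread over the 6 remaining unopened chests.
P(win by switching) = (8/9) · (1/6) = 4/27 ≈ 0.1481.

0.1481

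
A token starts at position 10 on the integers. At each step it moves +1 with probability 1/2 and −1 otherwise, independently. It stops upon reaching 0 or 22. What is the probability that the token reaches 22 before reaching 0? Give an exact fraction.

5/11

With a fair step, P(i) = ½P(i−1) + ½P(i+1) with P(0)=0, P(22)=1 has the linear solution P(i) = i/22.
P(10) = 10/22 = 5/11.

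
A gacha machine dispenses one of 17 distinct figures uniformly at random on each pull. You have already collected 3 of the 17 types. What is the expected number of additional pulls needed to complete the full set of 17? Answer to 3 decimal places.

55.277

Starting from 3 distinct types, each trial gives a new one with probability (17−i)/17 when i types are held, so the wait for the next new type is 17/(17−i).
E = 17/14 + 17/13 + 17/12 + 17/11 + 17/10 + 17/9 + 17/8 + 17/7 + 17/6 + 17/5 + 17/4 + 17/3 + 17/2 + 17/1 = 19919461/360360 ≈ 55.277.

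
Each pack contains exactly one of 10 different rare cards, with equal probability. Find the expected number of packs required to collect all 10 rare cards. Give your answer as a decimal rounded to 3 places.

After i distinct types are collected, each trial gives a new one with probability (10−i)/10, so the expected wait for the next new type is 10/(10−i).
E = 10/10 + 10/9 + 10/8 + 10/7 + 10/6 + 10/5 + 10/4 + 10/3 + 10/2 + 10/1 = 7381/252 ≈ 29.290.

29.290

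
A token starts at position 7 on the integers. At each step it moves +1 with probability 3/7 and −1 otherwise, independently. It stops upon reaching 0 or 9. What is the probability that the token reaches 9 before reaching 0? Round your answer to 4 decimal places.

Let r = q/p = (4/7)/(3/7) = 4/3. The recurrence P(i) = p·P(i+1) + q·P(i−1) with P(0)=0, P(9)=1 gives P(i) = (1 − r^i)/(1 − r^9).
P(7) = (1 − (4/3)^7) / (1 − (4/3)^9) = 127773/242461 ≈ 0.5270.

0.5270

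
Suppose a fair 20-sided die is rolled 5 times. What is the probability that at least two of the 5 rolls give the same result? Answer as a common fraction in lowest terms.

2093/5000

P(all 5 different) = 20/20 · 19/20 · ··· · 16/20 = 2907/5000.
P(at least two equal) = 1 − 2907/5000 = 2093/5000.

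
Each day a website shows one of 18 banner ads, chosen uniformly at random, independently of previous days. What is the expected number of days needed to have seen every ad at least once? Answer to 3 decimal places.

62.912

After i distinct types are collected, each trial gives a new one with probability (18−i)/18, so the expected wait for the next new type is 18/(18−i).
E = 18/18 + 18/17 + 18/16 + 18/15 + 18/14 + 18/13 + 18/12 + 18/11 + 18/10 + 18/9 + 18/8 + 18/7 + 18/6 + 18/5 + 18/4 + 18/3 + 18/2 + 18/1 = 42822903/680680 ≈ 62.912.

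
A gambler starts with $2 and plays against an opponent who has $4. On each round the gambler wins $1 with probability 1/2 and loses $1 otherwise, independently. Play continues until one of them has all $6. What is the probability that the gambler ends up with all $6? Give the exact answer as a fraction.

With a fair step, P(i) = ½P(i−1) + ½P(i+1) with P(0)=0, P(6)=1 has the linear solution P(i) = i/6.
P(2) = 2/6 = 1/3.

1/3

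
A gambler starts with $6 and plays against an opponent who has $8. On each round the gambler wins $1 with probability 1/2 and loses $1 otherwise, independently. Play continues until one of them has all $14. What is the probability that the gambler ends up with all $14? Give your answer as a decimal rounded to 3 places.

With a fair step, P(i) = ½P(i−1) + ½P(i+1) with P(0)=0, P(14)=1 has the linear solution P(i) = i/14.
P(6) = 6/14 = 3/7 ≈ 0.429.

0.429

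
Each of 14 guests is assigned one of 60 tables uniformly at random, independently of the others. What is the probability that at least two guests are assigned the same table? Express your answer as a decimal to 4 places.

0.8070

It's easier to compute the probability that all 14 are distinct.
P(all distinct) = 60/60 · 59/60 · ··· · 47/60 ≈ 0.1930.
So the probability of at least one match is 1 − 0.1930 = 0.8070.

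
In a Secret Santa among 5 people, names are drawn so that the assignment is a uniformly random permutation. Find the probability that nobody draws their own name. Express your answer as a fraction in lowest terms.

11/30

This is the derangement probability: permutations of 5 with no fixed point.
D(5) = 5! · (1 − 1/1! + 1/2! − ··· + (−1)^5/5!) = 44.
P = 44/120 = 11/30.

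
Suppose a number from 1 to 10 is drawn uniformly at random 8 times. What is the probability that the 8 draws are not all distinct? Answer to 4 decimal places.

0.9819

P(all 8 different) = 10/10 · 9/10 · ··· · 3/10 ≈ 0.0181.
P(at least two equal) = 1 − 0.0181 = 0.9819.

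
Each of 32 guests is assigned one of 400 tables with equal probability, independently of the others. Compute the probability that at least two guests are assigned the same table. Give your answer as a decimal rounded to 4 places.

0.7203

It's easier to compute the probability that all 32 are distinct.
P(all distinct) = 400/400 · 399/400 · ··· · 369/400 ≈ 0.2797.
So the probability of at least one match is 1 − 0.2797 = 0.7203.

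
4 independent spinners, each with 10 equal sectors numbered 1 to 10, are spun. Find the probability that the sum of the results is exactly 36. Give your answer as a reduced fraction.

7/2000

There are 10^4 = 10000 equally likely outcomes.
The number of ordered 4-tuples from {1,…,10} summing to 36 is 35.
P(sum = 36) = 35/10000 = 7/2000.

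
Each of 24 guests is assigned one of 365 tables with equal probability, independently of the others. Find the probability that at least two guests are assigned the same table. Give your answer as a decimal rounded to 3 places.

It's easier to compute the probability that all 24 are distinct.
P(all distinct) = 365/365 · 364/365 · ··· · 342/365 ≈ 0.462.
So the probability of at least one match is 1 − 0.462 = 0.538.

0.538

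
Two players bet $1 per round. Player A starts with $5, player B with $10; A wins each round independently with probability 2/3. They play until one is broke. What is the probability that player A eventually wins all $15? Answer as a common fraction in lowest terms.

Let r = q/p = (1/3)/(2/3) = 1/2. The recurrence P(i) = p·P(i+1) + q·P(i−1) with P(0)=0, P(15)=1 gives P(i) = (1 − r^i)/(1 − r^15).
P(5) = (1 − (1/2)^5) / (1 − (1/2)^15) = 1024/1057.

1024/1057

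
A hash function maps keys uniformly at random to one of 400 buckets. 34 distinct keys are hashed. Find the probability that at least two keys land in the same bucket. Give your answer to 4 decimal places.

0.7639

It's easier to compute the probability that all 34 are distinct.
P(all distinct) = 400/400 · 399/400 · ··· · 367/400 ≈ 0.2361.
So the probability of at least one match is 1 − 0.2361 = 0.7639.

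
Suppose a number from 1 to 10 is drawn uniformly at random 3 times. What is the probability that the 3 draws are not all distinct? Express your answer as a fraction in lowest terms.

7/25

P(all 3 different) = 10/10 · 9/10 · ··· · 8/10 = 18/25.
P(at least two equal) = 1 − 18/25 = 7/25.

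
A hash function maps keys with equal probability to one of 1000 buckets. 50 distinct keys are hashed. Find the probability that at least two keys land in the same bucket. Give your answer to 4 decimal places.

It's easier to compute the probability that all 50 are distinct.
P(all distinct) = 1000/1000 · 999/1000 · ··· · 951/1000 ≈ 0.2877.
So the probability of at least one match is 1 − 0.2877 = 0.7123.

0.7123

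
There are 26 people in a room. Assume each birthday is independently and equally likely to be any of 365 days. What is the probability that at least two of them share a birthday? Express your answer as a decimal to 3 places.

0.598

It's easier to compute the probability that all 26 are distinct.
P(all distinct) = 365/365 · 364/365 · ··· · 340/365 ≈ 0.402.
So the probability of at least one match is 1 − 0.402 = 0.598.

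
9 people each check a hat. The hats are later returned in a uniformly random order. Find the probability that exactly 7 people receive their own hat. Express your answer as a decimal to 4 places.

0.0001

Choose which 7 of the 9 are fixed: C(9,7) = 36 ways.
The remaining 2 must have no fixed point: D(2) = 1.
P = 36·1/362880 = 1/10080 ≈ 0.0001.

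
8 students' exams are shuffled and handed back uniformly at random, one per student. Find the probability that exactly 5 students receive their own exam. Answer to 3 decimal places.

0.003

Choose which 5 of the 8 are fixed: C(8,5) = 56 ways.
The remaining 3 must have no fixed point: D(3) = 2.
P = 56·2/40320 = 1/360 ≈ 0.003.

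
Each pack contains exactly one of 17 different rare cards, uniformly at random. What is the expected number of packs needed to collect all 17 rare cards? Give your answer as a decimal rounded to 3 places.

58.472

After i distinct types are collected, each trial gives a new one with probability (17−i)/17, so the expected wait for the next new type is 17/(17−i).
E = 17/17 + 17/16 + 17/15 + 17/14 + 17/13 + 17/12 + 17/11 + 17/10 + 17/9 + 17/8 + 17/7 + 17/6 + 17/5 + 17/4 + 17/3 + 17/2 + 17/1 = 42142223/720720 ≈ 58.472.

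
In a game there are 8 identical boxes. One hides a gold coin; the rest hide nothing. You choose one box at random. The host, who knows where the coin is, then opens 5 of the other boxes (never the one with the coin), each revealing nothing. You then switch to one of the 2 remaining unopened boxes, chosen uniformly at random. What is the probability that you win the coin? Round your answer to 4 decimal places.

Your original box holds the coin with probability 1/8, so the other 7 collectively hold it with probability 7/8.
The host can always find 5 empty boxes to open, so the reveals don't change that 7/8; it is now spread over the 2 remaining unopened boxes.
P(win by switching) = (7/8) · (1/2) = 7/16 ≈ 0.4375.

0.4375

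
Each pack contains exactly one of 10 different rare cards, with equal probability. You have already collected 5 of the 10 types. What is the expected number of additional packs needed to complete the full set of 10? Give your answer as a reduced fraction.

137/6

Starting from 5 distinct types, each trial gives a new one with probability (10−i)/10 when i types are held, so the wait for the next new type is 10/(10−i).
E = 10/5 + 10/4 + 10/3 + 10/2 + 10/1 = 137/6.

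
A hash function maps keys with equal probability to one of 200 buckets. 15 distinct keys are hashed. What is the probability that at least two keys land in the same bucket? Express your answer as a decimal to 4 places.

It's easier to compute the probability that all 15 are distinct.
P(all distinct) = 200/200 · 199/200 · ··· · 186/200 ≈ 0.5838.
So the probability of at least one match is 1 − 0.5838 = 0.4162.

0.4162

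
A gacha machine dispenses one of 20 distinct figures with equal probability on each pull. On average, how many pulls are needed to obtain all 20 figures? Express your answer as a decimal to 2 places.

71.95

After i distinct types are collected, each trial gives a new one with probability (20−i)/20, so the expected wait for the next new type is 20/(20−i).
E = 20/20 + 20/19 + 20/18 + 20/17 + 20/16 + 20/15 + 20/14 + 20/13 + 20/12 + 20/11 + 20/10 + 20/9 + 20/8 + 20/7 + 20/6 + 20/5 + 20/4 + 20/3 + 20/2 + 20/1 = 279175675/3879876 ≈ 71.95.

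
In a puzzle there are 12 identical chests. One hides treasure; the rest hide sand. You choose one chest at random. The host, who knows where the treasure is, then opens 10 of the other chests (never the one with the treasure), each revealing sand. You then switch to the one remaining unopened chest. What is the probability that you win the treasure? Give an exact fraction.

11/12

Your original chest holds the treasure with probability 1/12, so the other 11 collectively hold it with probability 11/12.
The host can always find 10 empty chests to open, so the reveals don't change that 11/12; it is now spread over the 1 remaining unopened chest.
P(win by switching) = (11/12) · (1/1) = 11/12.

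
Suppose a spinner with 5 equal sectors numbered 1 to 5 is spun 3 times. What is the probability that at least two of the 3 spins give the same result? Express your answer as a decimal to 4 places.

0.5200

P(all 3 different) = 5/5 · 4/5 · ··· · 3/5 ≈ 0.4800.
P(at least two equal) = 1 − 0.4800 = 0.5200.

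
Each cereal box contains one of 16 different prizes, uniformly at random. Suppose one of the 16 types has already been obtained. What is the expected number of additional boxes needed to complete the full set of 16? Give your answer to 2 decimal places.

53.09

Starting from 1 distinct type, each trial gives a new one with probability (16−i)/16 when i types are held, so the wait for the next new type is 16/(16−i).
E = 16/15 + 16/14 + 16/13 + 16/12 + 16/11 + 16/10 + 16/9 + 16/8 + 16/7 + 16/6 + 16/5 + 16/4 + 16/3 + 16/2 + 16/1 = 2391514/45045 ≈ 53.09.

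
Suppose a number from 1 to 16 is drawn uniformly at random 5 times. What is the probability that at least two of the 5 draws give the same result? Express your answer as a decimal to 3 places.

0.500

P(all 5 different) = 16/16 · 15/16 · ··· · 12/16 ≈ 0.500.
P(at least two equal) = 1 − 0.500 = 0.500.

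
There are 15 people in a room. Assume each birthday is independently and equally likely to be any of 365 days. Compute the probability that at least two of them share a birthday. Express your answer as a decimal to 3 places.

It's easier to compute the probability that all 15 are distinct.
P(all distinct) = 365/365 · 364/365 · ··· · 351/365 ≈ 0.747.
So the probability of at least one match is 1 − 0.747 = 0.253.

0.253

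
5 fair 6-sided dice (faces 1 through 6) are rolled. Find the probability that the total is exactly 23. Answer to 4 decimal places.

There are 6^5 = 7776 equally likely outcomes.
The number of ordered 5-tuples from {1,…,6} summing to 23 is 305.
P(sum = 23) = 305/7776 ≈ 0.0392.

0.0392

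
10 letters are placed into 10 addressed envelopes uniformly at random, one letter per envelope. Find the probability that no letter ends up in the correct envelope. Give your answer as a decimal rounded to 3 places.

0.368

This is the derangement probability: permutations of 10 with no fixed point.
D(10) = 10! · (1 − 1/1! + 1/2! − ··· + (−1)^10/10!) = 1334961.
P = 1334961/3628800 = 16481/44800 ≈ 0.368.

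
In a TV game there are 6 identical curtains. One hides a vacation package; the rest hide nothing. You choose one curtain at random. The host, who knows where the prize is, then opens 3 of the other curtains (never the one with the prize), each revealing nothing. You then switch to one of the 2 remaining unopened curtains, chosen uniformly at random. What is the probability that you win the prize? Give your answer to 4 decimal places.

Your original curtain holds the prize with probability 1/6, so the other 5 collectively hold it with probability 5/6.
The host can always find 3 empty curtains to open, so the reveals don't change that 5/6; it is now spread over the 2 remaining unopened curtains.
P(win by switching) = (5/6) · (1/2) = 5/12 ≈ 0.4167.

0.4167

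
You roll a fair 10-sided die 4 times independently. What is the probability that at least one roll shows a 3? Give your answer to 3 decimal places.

0.344

P(no roll shows a 3) = (9/10)^4 ≈ 0.656.
P(at least one) = 1 − 0.656 = 0.344.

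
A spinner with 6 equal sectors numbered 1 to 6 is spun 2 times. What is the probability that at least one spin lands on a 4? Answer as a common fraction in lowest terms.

P(no spin lands on a 4) = (5/6)^2 = 25/36.
P(at least one) = 1 − 25/36 = 11/36.

11/36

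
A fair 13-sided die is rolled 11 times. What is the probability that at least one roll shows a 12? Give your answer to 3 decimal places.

0.585

P(no roll shows a 12) = (12/13)^11 ≈ 0.415.
P(at least one) = 1 − 0.415 = 0.585.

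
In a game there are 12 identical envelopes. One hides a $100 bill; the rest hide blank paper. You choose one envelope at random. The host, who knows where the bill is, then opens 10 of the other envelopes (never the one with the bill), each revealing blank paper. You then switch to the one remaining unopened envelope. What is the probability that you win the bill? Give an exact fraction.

11/12

Your original envelope holds the bill with probability 1/12, so the other 11 collectively hold it with probability 11/12.
The host can always find 10 empty envelopes to open, so the reveals don't change that 11/12; it is now spread over the 1 remaining unopened envelope.
P(win by switching) = (11/12) · (1/1) = 11/12.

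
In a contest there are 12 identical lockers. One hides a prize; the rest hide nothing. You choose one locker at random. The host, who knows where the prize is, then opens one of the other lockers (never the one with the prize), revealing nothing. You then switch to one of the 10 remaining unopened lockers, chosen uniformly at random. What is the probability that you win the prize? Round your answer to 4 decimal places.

Your original locker holds the prize with probability 1/12, so the other 11 collectively hold it with probability 11/12.
The host can always find an empty locker to open, so this doesn't change that 11/12; it is now spread over the 10 remaining unopened lockers.
P(win by switching) = (11/12) · (1/10) = 11/120 ≈ 0.0917.

0.0917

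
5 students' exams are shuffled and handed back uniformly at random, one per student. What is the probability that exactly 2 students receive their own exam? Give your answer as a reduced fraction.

1/6

Choose which 2 of the 5 are fixed: C(5,2) = 10 ways.
The remaining 3 must have no fixed point: D(3) = 2.
P = 10·2/120 = 1/6.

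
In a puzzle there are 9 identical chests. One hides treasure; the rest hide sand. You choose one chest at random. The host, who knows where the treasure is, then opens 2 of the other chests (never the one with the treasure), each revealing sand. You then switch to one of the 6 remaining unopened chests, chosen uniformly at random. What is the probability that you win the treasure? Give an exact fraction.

Your original chest holds the treasure with probability 1/9, so the other 8 collectively hold it with probability 8/9.
The host can always find 2 empty chests to open, so the reveals don't change that 8/9; it is now spread over the 6 remaining unopened chests.
P(win by switching) = (8/9) · (1/6) = 4/27.

4/27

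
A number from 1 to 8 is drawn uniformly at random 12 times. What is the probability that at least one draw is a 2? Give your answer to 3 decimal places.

0.799

P(no draw is a 2) = (7/8)^12 ≈ 0.201.
P(at least one) = 1 − 0.201 = 0.799.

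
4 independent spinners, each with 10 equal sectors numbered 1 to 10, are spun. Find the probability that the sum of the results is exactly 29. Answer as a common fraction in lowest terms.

There are 10^4 = 10000 equally likely outcomes.
The number of ordered 4-tuples from {1,…,10} summing to 29 is 348.
P(sum = 29) = 348/10000 = 87/2500.

87/2500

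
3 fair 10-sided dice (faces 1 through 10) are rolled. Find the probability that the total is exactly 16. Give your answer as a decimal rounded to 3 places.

There are 10^3 = 1000 equally likely outcomes.
The number of ordered 3-tuples from {1,…,10} summing to 16 is 75.
P(sum = 16) = 75/1000 = 3/40 ≈ 0.075.

0.075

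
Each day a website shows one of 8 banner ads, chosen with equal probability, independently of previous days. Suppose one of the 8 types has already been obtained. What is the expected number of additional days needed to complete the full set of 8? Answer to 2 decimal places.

Starting from 1 distinct type, each trial gives a new one with probability (8−i)/8 when i types are held, so the wait for the next new type is 8/(8−i).
E = 8/7 + 8/6 + 8/5 + 8/4 + 8/3 + 8/2 + 8/1 = 726/35 ≈ 20.74.

20.74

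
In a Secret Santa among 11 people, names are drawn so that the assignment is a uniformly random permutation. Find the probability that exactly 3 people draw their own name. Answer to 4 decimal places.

0.0613

Choose which 3 of the 11 are fixed: C(11,3) = 165 ways.
The remaining 8 must have no fixed point: D(8) = 14833.
P = 165·14833/39916800 = 2119/34560 ≈ 0.0613.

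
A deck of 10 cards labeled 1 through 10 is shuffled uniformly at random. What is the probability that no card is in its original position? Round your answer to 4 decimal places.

0.3679

This is the derangement probability: permutations of 10 with no fixed point.
D(10) = 10! · (1 − 1/1! + 1/2! − ··· + (−1)^10/10!) = 1334961.
P = 1334961/3628800 = 16481/44800 ≈ 0.3679.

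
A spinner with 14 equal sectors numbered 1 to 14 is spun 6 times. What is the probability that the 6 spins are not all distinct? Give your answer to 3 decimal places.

P(all 6 different) = 14/14 · 13/14 · ··· · 9/14 ≈ 0.287.
P(at least two equal) = 1 − 0.287 = 0.713.

0.713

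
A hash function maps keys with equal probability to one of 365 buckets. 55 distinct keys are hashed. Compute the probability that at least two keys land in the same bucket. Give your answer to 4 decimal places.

0.9863

It's easier to compute the probability that all 55 are distinct.
P(all distinct) = 365/365 · 364/365 · ··· · 311/365 ≈ 0.0137.
So the probability of at least one match is 1 − 0.0137 = 0.9863.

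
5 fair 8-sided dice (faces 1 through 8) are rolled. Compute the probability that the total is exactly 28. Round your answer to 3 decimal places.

There are 8^5 = 32768 equally likely outcomes.
The number of ordered 5-tuples from {1,…,8} summing to 28 is 1470.
P(sum = 28) = 1470/32768 = 735/16384 ≈ 0.045.

0.045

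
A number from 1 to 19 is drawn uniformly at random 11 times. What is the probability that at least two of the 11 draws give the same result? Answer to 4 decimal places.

P(all 11 different) = 19/19 · 18/19 · ··· · 9/19 ≈ 0.0259.
P(at least two equal) = 1 − 0.0259 = 0.9741.

0.9741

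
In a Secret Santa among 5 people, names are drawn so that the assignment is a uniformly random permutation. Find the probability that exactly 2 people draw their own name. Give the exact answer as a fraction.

Choose which 2 of the 5 are fixed: C(5,2) = 10 ways.
The remaining 3 must have no fixed point: D(3) = 2.
P = 10·2/120 = 1/6.

1/6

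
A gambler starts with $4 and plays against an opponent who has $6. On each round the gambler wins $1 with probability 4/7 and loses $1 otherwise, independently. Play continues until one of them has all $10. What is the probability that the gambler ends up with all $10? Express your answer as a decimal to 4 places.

0.7244

Let r = q/p = (3/7)/(4/7) = 3/4. The recurrence P(i) = p·P(i+1) + q·P(i−1) with P(0)=0, P(10)=1 gives P(i) = (1 − r^i)/(1 − r^10).
P(4) = (1 − (3/4)^4) / (1 − (3/4)^10) = 102400/141361 ≈ 0.7244.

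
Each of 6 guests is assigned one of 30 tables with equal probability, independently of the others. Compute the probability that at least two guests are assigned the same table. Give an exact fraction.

It's easier to compute the probability that all 6 are distinct.
P(all distinct) = 30/30 · 29/30 · ··· · 25/30 = 2639/4500.
So the probability of at least one match is 1 − 2639/4500 = 1861/4500.

1861/4500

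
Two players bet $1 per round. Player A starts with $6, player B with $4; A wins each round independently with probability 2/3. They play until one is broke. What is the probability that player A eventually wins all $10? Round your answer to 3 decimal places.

Let r = q/p = (1/3)/(2/3) = 1/2. The recurrence P(i) = p·P(i+1) + q·P(i−1) with P(0)=0, P(10)=1 gives P(i) = (1 − r^i)/(1 − r^10).
P(6) = (1 − (1/2)^6) / (1 − (1/2)^10) = 336/341 ≈ 0.985.

0.985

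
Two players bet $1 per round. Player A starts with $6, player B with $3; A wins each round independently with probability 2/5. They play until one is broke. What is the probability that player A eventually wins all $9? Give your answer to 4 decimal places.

0.2775

Let r = q/p = (3/5)/(2/5) = 3/2. The recurrence P(i) = p·P(i+1) + q·P(i−1) with P(0)=0, P(9)=1 gives P(i) = (1 − r^i)/(1 − r^9).
P(6) = (1 − (3/2)^6) / (1 − (3/2)^9) = 280/1009 ≈ 0.2775.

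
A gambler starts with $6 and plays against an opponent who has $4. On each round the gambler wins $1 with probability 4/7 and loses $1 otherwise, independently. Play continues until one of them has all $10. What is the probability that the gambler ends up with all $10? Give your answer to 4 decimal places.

Let r = q/p = (3/7)/(4/7) = 3/4. The recurrence P(i) = p·P(i+1) + q·P(i−1) with P(0)=0, P(10)=1 gives P(i) = (1 − r^i)/(1 − r^10).
P(6) = (1 − (3/4)^6) / (1 − (3/4)^10) = 123136/141361 ≈ 0.8711.

0.8711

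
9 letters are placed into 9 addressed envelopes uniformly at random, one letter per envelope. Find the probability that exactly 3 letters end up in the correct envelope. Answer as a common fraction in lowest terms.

Choose which 3 of the 9 are fixed: C(9,3) = 84 ways.
The remaining 6 must have no fixed point: D(6) = 265.
P = 84·265/362880 = 53/864.

53/864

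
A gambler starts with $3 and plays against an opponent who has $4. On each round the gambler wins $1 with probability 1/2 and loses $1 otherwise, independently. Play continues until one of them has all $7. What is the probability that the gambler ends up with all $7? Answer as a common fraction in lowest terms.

3/7

With a fair step, P(i) = ½P(i−1) + ½P(i+1) with P(0)=0, P(7)=1 has the linear solution P(i) = i/7.
P(3) = 3/7.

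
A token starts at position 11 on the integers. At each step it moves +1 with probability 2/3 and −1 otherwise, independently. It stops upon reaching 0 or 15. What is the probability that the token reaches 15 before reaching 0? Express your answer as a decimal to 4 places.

Let r = q/p = (1/3)/(2/3) = 1/2. The recurrence P(i) = p·P(i+1) + q·P(i−1) with P(0)=0, P(15)=1 gives P(i) = (1 − r^i)/(1 − r^15).
P(11) = (1 − (1/2)^11) / (1 − (1/2)^15) = 32752/32767 ≈ 0.9995.

0.9995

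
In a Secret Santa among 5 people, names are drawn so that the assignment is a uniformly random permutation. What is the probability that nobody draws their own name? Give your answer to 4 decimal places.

0.3667

This is the derangement probability: permutations of 5 with no fixed point.
D(5) = 5! · (1 − 1/1! + 1/2! − ··· + (−1)^5/5!) = 44.
P = 44/120 = 11/30 ≈ 0.3667.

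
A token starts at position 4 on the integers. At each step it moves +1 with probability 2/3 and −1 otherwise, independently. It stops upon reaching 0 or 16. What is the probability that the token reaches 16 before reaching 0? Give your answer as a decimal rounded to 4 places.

Let r = q/p = (1/3)/(2/3) = 1/2. The recurrence P(i) = p·P(i+1) + q·P(i−1) with P(0)=0, P(16)=1 gives P(i) = (1 − r^i)/(1 − r^16).
P(4) = (1 − (1/2)^4) / (1 − (1/2)^16) = 4096/4369 ≈ 0.9375.

0.9375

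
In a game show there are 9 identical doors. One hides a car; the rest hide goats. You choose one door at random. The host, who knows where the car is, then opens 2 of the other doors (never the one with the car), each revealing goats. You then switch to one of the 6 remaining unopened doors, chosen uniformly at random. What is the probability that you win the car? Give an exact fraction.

Your original door holds the car with probability 1/9, so the other 8 collectively hold it with probability 8/9.
The host can always find 2 empty doors to open, so the reveals don't change that 8/9; it is now spread over the 6 remaining unopened doors.
P(win by switching) = (8/9) · (1/6) = 4/27.

4/27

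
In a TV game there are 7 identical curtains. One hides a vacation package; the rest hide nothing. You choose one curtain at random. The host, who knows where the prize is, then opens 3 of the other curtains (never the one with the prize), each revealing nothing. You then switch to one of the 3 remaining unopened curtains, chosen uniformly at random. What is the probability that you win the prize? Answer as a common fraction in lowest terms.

Your original curtain holds the prize with probability 1/7, so the other 6 collectively hold it with probability 6/7.
The host can always find 3 empty curtains to open, so the reveals don't change that 6/7; it is now spread over the 3 remaining unopened curtains.
P(win by switching) = (6/7) · (1/3) = 2/7.

2/7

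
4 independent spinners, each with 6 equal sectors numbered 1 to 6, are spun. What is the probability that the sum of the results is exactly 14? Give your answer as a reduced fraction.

73/648

There are 6^4 = 1296 equally likely outcomes.
The number of ordered 4-tuples from {1,…,6} summing to 14 is 146.
P(sum = 14) = 146/1296 = 73/648.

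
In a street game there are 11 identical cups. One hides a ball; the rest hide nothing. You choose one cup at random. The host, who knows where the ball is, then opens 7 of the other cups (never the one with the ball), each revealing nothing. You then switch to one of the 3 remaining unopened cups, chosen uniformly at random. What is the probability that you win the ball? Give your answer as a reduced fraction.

Your original cup holds the ball with probability 1/11, so the other 10 collectively hold it with probability 10/11.
The host can always find 7 empty cups to open, so the reveals don't change that 10/11; it is now spread over the 3 remaining unopened cups.
P(win by switching) = (10/11) · (1/3) = 10/33.

10/33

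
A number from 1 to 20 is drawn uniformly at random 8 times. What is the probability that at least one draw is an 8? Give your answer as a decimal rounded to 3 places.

0.337

P(no draw is an 8) = (19/20)^8 ≈ 0.663.
P(at least one) = 1 − 0.663 = 0.337.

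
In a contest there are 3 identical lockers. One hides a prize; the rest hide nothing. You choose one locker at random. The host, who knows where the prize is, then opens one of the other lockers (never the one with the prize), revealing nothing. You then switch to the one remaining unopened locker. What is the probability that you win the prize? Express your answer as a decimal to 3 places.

0.667

Your original locker holds the prize with probability 1/3, so the other 2 collectively hold it with probability 2/3.
The host can always find an empty locker to open, so this doesn't change that 2/3; it is now spread over the 1 remaining unopened locker.
P(win by switching) = (2/3) · (1/1) = 2/3 ≈ 0.667.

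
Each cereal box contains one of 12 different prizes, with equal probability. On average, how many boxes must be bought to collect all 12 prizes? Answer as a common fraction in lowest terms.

86021/2310

After i distinct types are collected, each trial gives a new one with probability (12−i)/12, so the expected wait for the next new type is 12/(12−i).
E = 12/12 + 12/11 + 12/10 + 12/9 + 12/8 + 12/7 + 12/6 + 12/5 + 12/4 + 12/3 + 12/2 + 12/1 = 86021/2310.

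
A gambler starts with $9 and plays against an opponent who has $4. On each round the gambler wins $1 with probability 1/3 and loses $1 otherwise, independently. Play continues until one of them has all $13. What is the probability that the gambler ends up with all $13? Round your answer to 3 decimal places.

Let r = q/p = (2/3)/(1/3) = 2. The recurrence P(i) = p·P(i+1) + q·P(i−1) with P(0)=0, P(13)=1 gives P(i) = (1 − r^i)/(1 − r^13).
P(9) = (1 − (2)^9) / (1 − (2)^13) = 511/8191 ≈ 0.062.

0.062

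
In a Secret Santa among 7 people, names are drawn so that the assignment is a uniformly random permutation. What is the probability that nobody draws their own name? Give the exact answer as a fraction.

103/280

This is the derangement probability: permutations of 7 with no fixed point.
D(7) = 7! · (1 − 1/1! + 1/2! − ··· + (−1)^7/7!) = 1854.
P = 1854/5040 = 103/280.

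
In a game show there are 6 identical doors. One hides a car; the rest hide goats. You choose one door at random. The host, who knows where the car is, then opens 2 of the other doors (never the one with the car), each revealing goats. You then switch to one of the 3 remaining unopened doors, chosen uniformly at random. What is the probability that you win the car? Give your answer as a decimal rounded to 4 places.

Your original door holds the car with probability 1/6, so the other 5 collectively hold it with probability 5/6.
The host can always find 2 empty doors to open, so the reveals don't change that 5/6; it is now spread over the 3 remaining unopened doors.
P(win by switching) = (5/6) · (1/3) = 5/18 ≈ 0.2778.

0.2778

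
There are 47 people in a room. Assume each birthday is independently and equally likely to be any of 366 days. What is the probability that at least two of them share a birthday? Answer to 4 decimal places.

It's easier to compute the probability that all 47 are distinct.
P(all distinct) = 366/366 · 365/366 · ··· · 320/366 ≈ 0.0456.
So the probability of at least one match is 1 − 0.0456 = 0.9544.

0.9544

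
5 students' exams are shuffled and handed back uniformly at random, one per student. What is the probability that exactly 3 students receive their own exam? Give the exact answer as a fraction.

1/12

Choose which 3 of the 5 are fixed: C(5,3) = 10 ways.
The remaining 2 must have no fixed point: D(2) = 1.
P = 10·1/120 = 1/12.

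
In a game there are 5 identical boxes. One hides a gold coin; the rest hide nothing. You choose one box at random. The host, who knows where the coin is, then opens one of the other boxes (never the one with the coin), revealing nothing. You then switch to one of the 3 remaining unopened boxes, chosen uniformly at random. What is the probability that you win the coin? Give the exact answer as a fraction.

4/15

Your original box holds the coin with probability 1/5, so the other 4 collectively hold it with probability 4/5.
The host can always find an empty box to open, so this doesn't change that 4/5; it is now spread over the 3 remaining unopened boxes.
P(win by switching) = (4/5) · (1/3) = 4/15.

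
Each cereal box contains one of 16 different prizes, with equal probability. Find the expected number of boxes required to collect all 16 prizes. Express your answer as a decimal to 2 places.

After i distinct types are collected, each trial gives a new one with probability (16−i)/16, so the expected wait for the next new type is 16/(16−i).
E = 16/16 + 16/15 + 16/14 + 16/13 + 16/12 + 16/11 + 16/10 + 16/9 + 16/8 + 16/7 + 16/6 + 16/5 + 16/4 + 16/3 + 16/2 + 16/1 = 2436559/45045 ≈ 54.09.

54.09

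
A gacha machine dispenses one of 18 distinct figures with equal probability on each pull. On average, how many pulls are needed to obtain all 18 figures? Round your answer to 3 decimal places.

After i distinct types are collected, each trial gives a new one with probability (18−i)/18, so the expected wait for the next new type is 18/(18−i).
E = 18/18 + 18/17 + 18/16 + 18/15 + 18/14 + 18/13 + 18/12 + 18/11 + 18/10 + 18/9 + 18/8 + 18/7 + 18/6 + 18/5 + 18/4 + 18/3 + 18/2 + 18/1 = 42822903/680680 ≈ 62.912.

62.912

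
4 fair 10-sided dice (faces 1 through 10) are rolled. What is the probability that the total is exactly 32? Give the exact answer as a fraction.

There are 10^4 = 10000 equally likely outcomes.
The number of ordered 4-tuples from {1,…,10} summing to 32 is 165.
P(sum = 32) = 165/10000 = 33/2000.

33/2000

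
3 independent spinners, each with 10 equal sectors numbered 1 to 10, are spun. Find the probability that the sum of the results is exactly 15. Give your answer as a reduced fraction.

73/1000

There are 10^3 = 1000 equally likely outcomes.
The number of ordered 3-tuples from {1,…,10} summing to 15 is 73.
P(sum = 15) = 73/1000.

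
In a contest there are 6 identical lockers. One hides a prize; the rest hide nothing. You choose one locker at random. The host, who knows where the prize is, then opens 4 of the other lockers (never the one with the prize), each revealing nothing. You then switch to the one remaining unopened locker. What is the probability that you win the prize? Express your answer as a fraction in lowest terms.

Your original locker holds the prize with probability 1/6, so the other 5 collectively hold it with probability 5/6.
The host can always find 4 empty lockers to open, so the reveals don't change that 5/6; it is now spread over the 1 remaining unopened locker.
P(win by switching) = (5/6) · (1/1) = 5/6.

5/6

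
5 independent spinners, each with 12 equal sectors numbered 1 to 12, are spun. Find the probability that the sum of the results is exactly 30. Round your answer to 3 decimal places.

There are 12^5 = 248832 equally likely outcomes.
The number of ordered 5-tuples from {1,…,12} summing to 30 is 11901.
P(sum = 30) = 11901/248832 = 3967/82944 ≈ 0.048.

0.048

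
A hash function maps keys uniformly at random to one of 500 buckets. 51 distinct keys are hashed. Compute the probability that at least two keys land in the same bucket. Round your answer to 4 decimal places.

0.9287

It's easier to compute the probability that all 51 are distinct.
P(all distinct) = 500/500 · 499/500 · ··· · 450/500 ≈ 0.0713.
So the probability of at least one match is 1 − 0.0713 = 0.9287.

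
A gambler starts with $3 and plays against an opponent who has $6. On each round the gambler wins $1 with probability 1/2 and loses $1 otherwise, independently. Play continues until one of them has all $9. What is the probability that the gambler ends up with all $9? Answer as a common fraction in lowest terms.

1/3

With a fair step, P(i) = ½P(i−1) + ½P(i+1) with P(0)=0, P(9)=1 has the linear solution P(i) = i/9.
P(3) = 3/9 = 1/3.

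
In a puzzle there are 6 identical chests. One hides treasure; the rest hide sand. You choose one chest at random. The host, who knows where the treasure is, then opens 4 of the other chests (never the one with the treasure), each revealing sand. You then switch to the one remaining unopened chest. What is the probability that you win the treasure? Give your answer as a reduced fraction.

5/6

Your original chest holds the treasure with probability 1/6, so the other 5 collectively hold it with probability 5/6.
The host can always find 4 empty chests to open, so the reveals don't change that 5/6; it is now spread over the 1 remaining unopened chest.
P(win by switching) = (5/6) · (1/1) = 5/6.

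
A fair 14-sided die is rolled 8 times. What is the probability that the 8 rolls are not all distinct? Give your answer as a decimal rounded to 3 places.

P(all 8 different) = 14/14 · 13/14 · ··· · 7/14 ≈ 0.082.
P(at least two equal) = 1 − 0.082 = 0.918.

0.918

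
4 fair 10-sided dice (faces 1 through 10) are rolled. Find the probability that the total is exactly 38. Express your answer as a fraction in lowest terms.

There are 10^4 = 10000 equally likely outcomes.
The number of ordered 4-tuples from {1,…,10} summing to 38 is 10.
P(sum = 38) = 10/10000 = 1/1000.

1/1000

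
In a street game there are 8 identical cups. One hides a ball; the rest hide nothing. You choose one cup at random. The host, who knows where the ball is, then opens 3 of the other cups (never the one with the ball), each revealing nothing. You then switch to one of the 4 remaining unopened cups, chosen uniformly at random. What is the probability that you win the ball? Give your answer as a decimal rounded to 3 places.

0.219

Your original cup holds the ball with probability 1/8, so the other 7 collectively hold it with probability 7/8.
The host can always find 3 empty cups to open, so the reveals don't change that 7/8; it is now spread over the 4 remaining unopened cups.
P(win by switching) = (7/8) · (1/4) = 7/32 ≈ 0.219.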